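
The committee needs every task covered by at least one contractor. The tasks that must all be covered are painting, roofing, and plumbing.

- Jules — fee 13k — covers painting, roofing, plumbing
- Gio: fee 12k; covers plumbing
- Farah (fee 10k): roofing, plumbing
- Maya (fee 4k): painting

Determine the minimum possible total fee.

This is an integer covering problem.
The greedy cost-per-new-task heuristic would pick Maya and Farah for 14, but a cheaper cover exists.
Jules alone covers painting, roofing, plumbing — every task.
Total fee: 13.
No cover costs less than 13.

13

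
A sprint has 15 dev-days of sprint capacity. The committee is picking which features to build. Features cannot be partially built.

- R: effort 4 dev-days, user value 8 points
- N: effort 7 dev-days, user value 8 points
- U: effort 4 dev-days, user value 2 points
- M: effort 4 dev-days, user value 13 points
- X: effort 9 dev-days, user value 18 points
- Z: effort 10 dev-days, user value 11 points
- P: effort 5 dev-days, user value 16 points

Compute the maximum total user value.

M + X: effort 4 + 9 = 13 ≤ 15, user value 13 + 18 = 31.
X + P: effort 9 + 5 = 14 ≤ 15, user value 18 + 16 = 34.
R + M + P: effort 4 + 4 + 5 = 13 ≤ 15, user value 8 + 13 + 16 = 37.
Best is R, M, and P with total user value 37.

37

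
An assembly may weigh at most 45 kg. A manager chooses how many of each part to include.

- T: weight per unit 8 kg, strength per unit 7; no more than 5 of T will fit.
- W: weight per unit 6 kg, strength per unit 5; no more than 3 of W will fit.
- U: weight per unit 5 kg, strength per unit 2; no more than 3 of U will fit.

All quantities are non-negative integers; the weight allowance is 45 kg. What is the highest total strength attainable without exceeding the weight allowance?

T has the best ratio (7/8); taking only T gives at most 5×7 = 35 (stopped by the weight limit).
Mixing does better — 4×T and 2×W: weight 44 ≤ 45, strength 4·7 + 2·5 = 38.

38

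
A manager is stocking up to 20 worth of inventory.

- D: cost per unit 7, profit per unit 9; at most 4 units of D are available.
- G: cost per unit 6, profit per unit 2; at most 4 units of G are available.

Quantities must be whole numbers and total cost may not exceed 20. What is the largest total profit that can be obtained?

20

D has the best ratio (9/7); taking only D gives at most 2×9 = 18 (stopped by the cost limit).
Mixing does better — 2×D and 1×G: cost 20 ≤ 20, profit 2·9 + 1·2 = 20.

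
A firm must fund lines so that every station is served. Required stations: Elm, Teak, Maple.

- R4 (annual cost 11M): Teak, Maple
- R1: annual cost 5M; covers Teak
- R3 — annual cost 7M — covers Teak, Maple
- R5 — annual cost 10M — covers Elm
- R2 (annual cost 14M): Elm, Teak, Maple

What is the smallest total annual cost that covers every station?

The greedy cost-per-new-station heuristic would pick R3 and R5 for 17, but a cheaper cover exists.
R2 alone covers Elm, Teak, Maple — every station.
Total annual cost: 14.
No cover costs less than 14.

14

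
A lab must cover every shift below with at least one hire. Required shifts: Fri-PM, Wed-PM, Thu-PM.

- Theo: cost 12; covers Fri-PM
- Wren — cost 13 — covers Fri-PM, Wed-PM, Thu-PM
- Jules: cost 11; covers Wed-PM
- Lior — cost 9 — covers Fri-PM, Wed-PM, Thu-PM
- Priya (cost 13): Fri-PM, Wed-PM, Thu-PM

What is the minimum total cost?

Lior alone covers Fri-PM, Wed-PM, Thu-PM — every shift.
Total cost: 9.
No cover costs less than 9.

9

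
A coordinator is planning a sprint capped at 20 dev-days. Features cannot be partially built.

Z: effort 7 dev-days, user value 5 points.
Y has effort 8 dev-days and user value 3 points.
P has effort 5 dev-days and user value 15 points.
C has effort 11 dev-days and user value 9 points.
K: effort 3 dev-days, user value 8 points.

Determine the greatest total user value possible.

P + C + K: effort 5 + 11 + 3 = 19 ≤ 20, user value 15 + 9 + 8 = 32.
Y + P + K: effort 8 + 5 + 3 = 16 ≤ 20, user value 3 + 15 + 8 = 26.
Z + P + K: effort 7 + 5 + 3 = 15 ≤ 20, user value 5 + 15 + 8 = 28.
Best is P, C, and K with total user value 32.

32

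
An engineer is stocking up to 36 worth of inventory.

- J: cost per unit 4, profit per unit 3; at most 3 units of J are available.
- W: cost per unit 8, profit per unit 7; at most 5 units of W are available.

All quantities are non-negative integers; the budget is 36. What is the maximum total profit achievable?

31

Take 1×J and 4×W: cost 36 ≤ 36, profit 1·3 + 4·7 = 31.
No other integer combination yields more.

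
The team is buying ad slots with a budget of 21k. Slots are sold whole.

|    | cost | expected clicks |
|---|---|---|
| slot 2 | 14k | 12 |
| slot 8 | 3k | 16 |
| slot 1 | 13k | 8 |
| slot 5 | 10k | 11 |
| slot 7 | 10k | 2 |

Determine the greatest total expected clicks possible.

This is a 0-1 knapsack instance.
Allowing fractional choices, the relaxed optimum would be about 33.9, but ad slots are indivisible.
slot 2 + slot 8: cost 14 + 3 = 17 ≤ 21, expected clicks 12 + 16 = 28.
slot 8 + slot 1: cost 3 + 13 = 16 ≤ 21, expected clicks 16 + 8 = 24.
slot 8 + slot 5: cost 3 + 10 = 13 ≤ 21, expected clicks 16 + 11 = 27.
Best is slot 2 and slot 8 with total expected clicks 28.

28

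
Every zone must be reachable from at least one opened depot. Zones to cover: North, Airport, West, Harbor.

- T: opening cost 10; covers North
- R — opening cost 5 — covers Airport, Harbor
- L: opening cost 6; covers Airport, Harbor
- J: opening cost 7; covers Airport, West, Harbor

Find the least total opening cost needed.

This is an integer covering problem.
Choose T and J: together they cover North, Airport, West, Harbor — every zone.
Total opening cost: 10 + 7 = 17.
No cover costs less than 17.

17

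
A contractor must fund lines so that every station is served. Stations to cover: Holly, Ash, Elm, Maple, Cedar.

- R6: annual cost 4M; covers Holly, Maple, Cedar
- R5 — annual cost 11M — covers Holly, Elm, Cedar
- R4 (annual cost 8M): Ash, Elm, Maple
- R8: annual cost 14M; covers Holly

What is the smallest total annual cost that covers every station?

Choose R6 and R4: together they cover Holly, Ash, Elm, Maple, Cedar — every station.
Total annual cost: 4 + 8 = 12.
No cover costs less than 12.

12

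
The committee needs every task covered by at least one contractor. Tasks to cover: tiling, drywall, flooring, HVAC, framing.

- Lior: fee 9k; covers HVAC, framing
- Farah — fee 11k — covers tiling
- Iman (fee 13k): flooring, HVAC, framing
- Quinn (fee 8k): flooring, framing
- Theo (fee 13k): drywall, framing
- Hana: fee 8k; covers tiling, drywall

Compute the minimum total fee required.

The greedy cost-per-new-task heuristic would pick Quinn, Hana, and Lior for 25, but a cheaper cover exists.
Choose Iman and Hana: together they cover tiling, drywall, flooring, HVAC, framing — every task.
Total fee: 13 + 8 = 21.
No cover costs less than 21.

21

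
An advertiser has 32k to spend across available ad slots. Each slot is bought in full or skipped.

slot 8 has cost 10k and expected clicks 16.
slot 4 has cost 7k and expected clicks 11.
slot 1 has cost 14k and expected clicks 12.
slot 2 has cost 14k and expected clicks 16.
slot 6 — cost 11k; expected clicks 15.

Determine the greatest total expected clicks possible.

This is a 0-1 knapsack instance.
Allowing fractional choices, the relaxed optimum would be about 46.6, but ad slots are indivisible.
slot 4 + slot 2 + slot 6: cost 7 + 14 + 11 = 32 ≤ 32, expected clicks 11 + 16 + 15 = 42.
slot 8 + slot 4 + slot 6: cost 10 + 7 + 11 = 28 ≤ 32, expected clicks 16 + 11 + 15 = 42.
slot 8 + slot 4 + slot 2: cost 10 + 7 + 14 = 31 ≤ 32, expected clicks 16 + 11 + 16 = 43.
Best is slot 8, slot 4, and slot 2 with total expected clicks 43.

43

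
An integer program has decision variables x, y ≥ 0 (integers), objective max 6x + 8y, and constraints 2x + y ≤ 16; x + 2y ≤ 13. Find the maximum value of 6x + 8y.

62

Relaxing integrality, the LP optimum is 64.67 at (x,y) = (6.33, 3.33), which is not an integer point.
(x,y)=(5,4): 2·5+1·4=14≤16, 1·5+2·4=13≤13, objective 62.
(x,y)=(6,3): 2·6+1·3=15≤16, 1·6+2·3=12≤13, objective 60.
(x,y)=(7,2): 2·7+1·2=16≤16, 1·7+2·2=11≤13, objective 58.
(x,y)=(4,4): 2·4+1·4=12≤16, 1·4+2·4=12≤13, objective 56.
Maximum is 62 at (x,y)=(5,4).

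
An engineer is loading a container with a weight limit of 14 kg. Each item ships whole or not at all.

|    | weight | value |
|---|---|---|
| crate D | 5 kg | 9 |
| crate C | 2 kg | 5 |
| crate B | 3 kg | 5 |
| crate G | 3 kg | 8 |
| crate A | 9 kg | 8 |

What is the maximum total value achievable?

Take crate D, crate C, crate B, and crate G: weight 5 + 2 + 3 + 3 = 13 ≤ 14, value 9 + 5 + 5 + 8 = 27.
No other feasible combination does better.

27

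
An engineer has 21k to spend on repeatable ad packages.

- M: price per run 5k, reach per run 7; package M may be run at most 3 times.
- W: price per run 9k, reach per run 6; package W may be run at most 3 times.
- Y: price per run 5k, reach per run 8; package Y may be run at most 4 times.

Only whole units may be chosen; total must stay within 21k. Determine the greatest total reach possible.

32

This is a bounded integer knapsack.
Y has the best ratio (8/5); taking only Y gives at most 4×8 = 32 (stopped by the price limit).
Optimal: 4×Y: price 20 ≤ 21, reach 4·8 = 32.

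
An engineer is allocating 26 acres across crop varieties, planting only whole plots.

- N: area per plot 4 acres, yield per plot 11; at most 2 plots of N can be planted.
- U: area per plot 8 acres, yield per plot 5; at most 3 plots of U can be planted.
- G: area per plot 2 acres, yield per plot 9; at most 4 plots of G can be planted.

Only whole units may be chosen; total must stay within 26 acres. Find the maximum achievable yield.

2×N, 1×U, and 4×G: area 24 ≤ 26, yield 2·11 + 1·5 + 4·9 = 63.
2×N and 4×G: area 16 ≤ 26, yield 2·11 + 4·9 = 58.
Best is 63.

63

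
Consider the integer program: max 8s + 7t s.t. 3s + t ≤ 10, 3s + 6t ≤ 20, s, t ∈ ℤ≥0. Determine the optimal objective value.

The continuous relaxation peaks at (2.67, 2) with value 35.33; rounding to a feasible lattice point costs some objective.
(s,t)=(3,1): 3·3+1·1=10≤10, 3·3+6·1=15≤20, objective 31.
(s,t)=(2,2): 3·2+1·2=8≤10, 3·2+6·2=18≤20, objective 30.
(s,t)=(3,0): 3·3+1·0=9≤10, 3·3+6·0=9≤20, objective 24.
(s,t)=(2,1): 3·2+1·1=7≤10, 3·2+6·1=12≤20, objective 23.
Maximum is 31 at (s,t)=(3,1).

31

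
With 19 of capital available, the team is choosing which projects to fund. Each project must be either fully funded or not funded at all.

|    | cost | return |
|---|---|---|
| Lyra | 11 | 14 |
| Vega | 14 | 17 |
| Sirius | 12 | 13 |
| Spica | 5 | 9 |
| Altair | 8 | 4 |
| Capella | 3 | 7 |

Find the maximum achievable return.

30

Vega + Capella: cost 14 + 3 = 17 ≤ 19, return 17 + 7 = 24.
Lyra + Spica + Capella: cost 11 + 5 + 3 = 19 ≤ 19, return 14 + 9 + 7 = 30.
Vega + Spica: cost 14 + 5 = 19 ≤ 19, return 17 + 9 = 26.
Best is Lyra, Spica, and Capella with total return 30.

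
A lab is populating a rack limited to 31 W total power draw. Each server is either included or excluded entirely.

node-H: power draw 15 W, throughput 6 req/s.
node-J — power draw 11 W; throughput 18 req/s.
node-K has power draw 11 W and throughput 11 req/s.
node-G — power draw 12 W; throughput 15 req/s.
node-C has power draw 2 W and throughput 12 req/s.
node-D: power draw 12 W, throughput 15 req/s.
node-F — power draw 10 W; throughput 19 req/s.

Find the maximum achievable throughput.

49

Allowing fractional choices, the relaxed optimum would be about 59.0, but servers are indivisible.
node-J + node-C + node-F: power draw 11 + 2 + 10 = 23 ≤ 31, throughput 18 + 12 + 19 = 49.
node-G + node-C + node-F: power draw 12 + 2 + 10 = 24 ≤ 31, throughput 15 + 12 + 19 = 46.
node-C + node-D + node-F: power draw 2 + 12 + 10 = 24 ≤ 31, throughput 12 + 15 + 19 = 46.
Best is node-J, node-C, and node-F with total throughput 49.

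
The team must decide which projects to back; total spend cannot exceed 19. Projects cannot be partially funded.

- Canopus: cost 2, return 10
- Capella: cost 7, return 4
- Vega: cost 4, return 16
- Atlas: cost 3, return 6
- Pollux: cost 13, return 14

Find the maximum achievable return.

40

This is an integer program with binary decision variables.
Allowing fractional choices, the relaxed optimum would be about 42.8, but projects are indivisible.
Canopus + Capella + Vega + Atlas: cost 2 + 7 + 4 + 3 = 16 ≤ 19, return 10 + 4 + 16 + 6 = 36.
Canopus + Vega + Pollux: cost 2 + 4 + 13 = 19 ≤ 19, return 10 + 16 + 14 = 40.
Best is Canopus, Vega, and Pollux with total return 40.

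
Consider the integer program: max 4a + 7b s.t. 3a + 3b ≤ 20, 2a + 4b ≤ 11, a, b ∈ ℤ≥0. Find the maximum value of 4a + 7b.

Relaxing integrality, the LP optimum is 22.00 at (a,b) = (5.5, 0), which is not an integer point.
(a,b)=(5,0): 3·5+3·0=15≤20, 2·5+4·0=10≤11, objective 20.
(a,b)=(4,0): 3·4+3·0=12≤20, 2·4+4·0=8≤11, objective 16.
The best lattice point is (5,0), giving 20.

20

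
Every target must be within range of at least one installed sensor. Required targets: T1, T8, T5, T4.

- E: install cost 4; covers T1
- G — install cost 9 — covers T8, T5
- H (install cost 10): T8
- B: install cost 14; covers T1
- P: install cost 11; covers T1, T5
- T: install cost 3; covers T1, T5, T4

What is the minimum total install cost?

This is a weighted set-cover instance.
Choose G and T: together they cover T1, T8, T5, T4 — every target.
Total install cost: 9 + 3 = 12.
No cover costs less than 12.

12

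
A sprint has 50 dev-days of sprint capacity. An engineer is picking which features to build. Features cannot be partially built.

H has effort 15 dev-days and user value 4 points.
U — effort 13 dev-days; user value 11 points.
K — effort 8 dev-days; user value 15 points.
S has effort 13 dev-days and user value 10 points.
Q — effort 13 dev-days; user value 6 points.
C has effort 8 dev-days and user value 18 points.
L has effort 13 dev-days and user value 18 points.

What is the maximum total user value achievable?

U + K + C + L: effort 13 + 8 + 8 + 13 = 42 ≤ 50, user value 11 + 15 + 18 + 18 = 62.
K + S + C + L: effort 8 + 13 + 8 + 13 = 42 ≤ 50, user value 15 + 10 + 18 + 18 = 61.
K + Q + C + L: effort 8 + 13 + 8 + 13 = 42 ≤ 50, user value 15 + 6 + 18 + 18 = 57.
Best is U, K, C, and L with total user value 62.

62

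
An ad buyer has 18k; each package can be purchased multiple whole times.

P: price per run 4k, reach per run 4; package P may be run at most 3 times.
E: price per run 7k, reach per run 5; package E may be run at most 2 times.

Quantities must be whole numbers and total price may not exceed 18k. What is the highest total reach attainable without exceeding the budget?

14

Take 1×P and 2×E: price 18 ≤ 18, reach 1·4 + 2·5 = 14.
No other integer combination yields more.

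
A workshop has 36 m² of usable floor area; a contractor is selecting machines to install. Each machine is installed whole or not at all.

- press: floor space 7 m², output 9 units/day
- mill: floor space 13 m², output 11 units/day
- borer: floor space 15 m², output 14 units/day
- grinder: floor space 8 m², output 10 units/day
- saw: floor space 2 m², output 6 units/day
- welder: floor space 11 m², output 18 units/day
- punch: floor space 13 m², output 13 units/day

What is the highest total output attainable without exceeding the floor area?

48

Allowing fractional choices, the relaxed optimum would be about 51.0, but machines are indivisible.
press + borer + saw + welder: floor space 7 + 15 + 2 + 11 = 35 ≤ 36, output 9 + 14 + 6 + 18 = 47.
grinder + saw + welder + punch: floor space 8 + 2 + 11 + 13 = 34 ≤ 36, output 10 + 6 + 18 + 13 = 47.
borer + grinder + saw + welder: floor space 15 + 8 + 2 + 11 = 36 ≤ 36, output 14 + 10 + 6 + 18 = 48.
Best is borer, grinder, saw, and welder with total output 48.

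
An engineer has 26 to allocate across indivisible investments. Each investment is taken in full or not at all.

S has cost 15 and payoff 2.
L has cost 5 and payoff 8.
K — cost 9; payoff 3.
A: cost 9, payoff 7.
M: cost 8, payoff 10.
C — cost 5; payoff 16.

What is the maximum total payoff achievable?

34

Treat it as a binary knapsack problem.
Allowing fractional choices, the relaxed optimum would be about 40.2, but investments are indivisible.
A + M + C: cost 9 + 8 + 5 = 22 ≤ 26, payoff 7 + 10 + 16 = 33.
L + A + C: cost 5 + 9 + 5 = 19 ≤ 26, payoff 8 + 7 + 16 = 31.
L + M + C: cost 5 + 8 + 5 = 18 ≤ 26, payoff 8 + 10 + 16 = 34.
Best is L, M, and C with total payoff 34.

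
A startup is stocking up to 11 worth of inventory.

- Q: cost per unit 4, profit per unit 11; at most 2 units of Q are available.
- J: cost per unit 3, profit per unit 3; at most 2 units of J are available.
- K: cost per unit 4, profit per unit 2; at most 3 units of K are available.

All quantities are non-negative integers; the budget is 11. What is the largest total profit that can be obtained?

2×Q and 1×J: cost 11 ≤ 11, profit 2·11 + 1·3 = 25.
2×Q: cost 8 ≤ 11, profit 2·11 = 22.
Best is 25.

25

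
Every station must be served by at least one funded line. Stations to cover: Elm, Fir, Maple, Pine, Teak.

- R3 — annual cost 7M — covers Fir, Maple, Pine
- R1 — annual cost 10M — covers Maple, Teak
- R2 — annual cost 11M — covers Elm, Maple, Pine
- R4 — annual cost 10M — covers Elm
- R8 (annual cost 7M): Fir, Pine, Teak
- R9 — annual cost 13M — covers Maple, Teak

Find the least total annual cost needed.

Choose R2 and R8: together they cover Elm, Fir, Maple, Pine, Teak — every station.
Total annual cost: 11 + 7 = 18.

18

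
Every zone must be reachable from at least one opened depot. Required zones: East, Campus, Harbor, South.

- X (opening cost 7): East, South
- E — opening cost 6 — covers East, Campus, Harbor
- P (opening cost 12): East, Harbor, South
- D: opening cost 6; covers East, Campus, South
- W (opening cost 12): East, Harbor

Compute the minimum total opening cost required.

12

Choose E and D: together they cover East, Campus, Harbor, South — every zone.
Total opening cost: 6 + 6 = 12.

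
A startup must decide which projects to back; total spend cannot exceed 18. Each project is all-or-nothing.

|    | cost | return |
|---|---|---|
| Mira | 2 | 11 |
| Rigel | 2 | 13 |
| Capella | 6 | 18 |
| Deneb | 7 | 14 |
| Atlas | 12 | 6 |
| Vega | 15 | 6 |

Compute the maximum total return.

This is a 0-1 knapsack instance.
Rigel + Capella + Deneb: cost 2 + 6 + 7 = 15 ≤ 18, return 13 + 18 + 14 = 45.
Mira + Rigel + Capella + Deneb: cost 2 + 2 + 6 + 7 = 17 ≤ 18, return 11 + 13 + 18 + 14 = 56.
Best is Mira, Rigel, Capella, and Deneb with total return 56.

56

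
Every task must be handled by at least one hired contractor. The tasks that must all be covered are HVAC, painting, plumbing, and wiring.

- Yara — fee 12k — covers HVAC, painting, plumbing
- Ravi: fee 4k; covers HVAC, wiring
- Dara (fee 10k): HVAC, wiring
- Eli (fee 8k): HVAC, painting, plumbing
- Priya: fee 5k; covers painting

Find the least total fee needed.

12

Choose Ravi and Eli: together they cover HVAC, painting, plumbing, wiring — every task.
Total fee: 4 + 8 = 12.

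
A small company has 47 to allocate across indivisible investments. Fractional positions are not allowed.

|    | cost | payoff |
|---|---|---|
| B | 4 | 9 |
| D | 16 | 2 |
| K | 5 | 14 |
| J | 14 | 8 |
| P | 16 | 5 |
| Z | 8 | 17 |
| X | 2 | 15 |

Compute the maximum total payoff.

63

This is a 0-1 knapsack instance.
Allowing fractional choices, the relaxed optimum would be about 67.4, but investments are indivisible.
B + K + J + Z + X: cost 4 + 5 + 14 + 8 + 2 = 33 ≤ 47, payoff 9 + 14 + 8 + 17 + 15 = 63.
B + K + P + Z + X: cost 4 + 5 + 16 + 8 + 2 = 35 ≤ 47, payoff 9 + 14 + 5 + 17 + 15 = 60.
Best is B, K, J, Z, and X with total payoff 63.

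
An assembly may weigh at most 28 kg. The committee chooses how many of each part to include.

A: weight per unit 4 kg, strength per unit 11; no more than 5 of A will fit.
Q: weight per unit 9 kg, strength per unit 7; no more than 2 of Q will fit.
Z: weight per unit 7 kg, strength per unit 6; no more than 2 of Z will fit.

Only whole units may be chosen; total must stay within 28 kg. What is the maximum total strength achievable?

61

A has the best ratio (11/4); taking only A gives at most 5×11 = 55 (stopped by the supply cap of 5).
Mixing does better — 5×A and 1×Z: weight 27 ≤ 28, strength 5·11 + 1·6 = 61.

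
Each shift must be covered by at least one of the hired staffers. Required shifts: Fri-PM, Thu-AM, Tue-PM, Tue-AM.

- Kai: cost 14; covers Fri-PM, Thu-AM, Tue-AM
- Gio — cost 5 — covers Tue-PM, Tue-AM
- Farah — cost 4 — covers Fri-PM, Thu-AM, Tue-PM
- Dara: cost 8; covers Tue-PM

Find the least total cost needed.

9

This is an integer covering problem.
Choose Gio and Farah: together they cover Fri-PM, Thu-AM, Tue-PM, Tue-AM — every shift.
Total cost: 5 + 4 = 9.
No cover costs less than 9.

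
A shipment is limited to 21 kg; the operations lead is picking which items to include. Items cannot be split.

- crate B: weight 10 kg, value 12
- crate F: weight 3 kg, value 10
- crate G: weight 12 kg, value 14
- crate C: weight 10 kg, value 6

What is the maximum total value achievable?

Allowing fractional choices, the relaxed optimum would be about 31.3, but items are indivisible.
crate B + crate F: weight 10 + 3 = 13 ≤ 21, value 12 + 10 = 22.
crate B + crate C: weight 10 + 10 = 20 ≤ 21, value 12 + 6 = 18.
crate F + crate G: weight 3 + 12 = 15 ≤ 21, value 10 + 14 = 24.
Best is crate F and crate G with total value 24.

24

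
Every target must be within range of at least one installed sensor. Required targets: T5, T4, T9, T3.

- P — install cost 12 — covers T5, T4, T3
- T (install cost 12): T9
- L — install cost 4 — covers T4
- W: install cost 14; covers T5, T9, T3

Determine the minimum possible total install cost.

18

Choose L and W: together they cover T5, T4, T9, T3 — every target.
Total install cost: 4 + 14 = 18.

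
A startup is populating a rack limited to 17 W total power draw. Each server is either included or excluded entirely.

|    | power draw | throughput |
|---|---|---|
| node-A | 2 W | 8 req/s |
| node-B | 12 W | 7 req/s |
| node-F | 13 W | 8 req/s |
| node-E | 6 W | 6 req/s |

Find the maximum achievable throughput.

Take node-A and node-F: power draw 2 + 13 = 15 ≤ 17, throughput 8 + 8 = 16.
No other feasible combination does better.

16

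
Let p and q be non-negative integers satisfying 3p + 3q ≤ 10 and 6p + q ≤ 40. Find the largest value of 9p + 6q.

27

(p,q)=(3,0): 3·3+3·0=9≤10, 6·3+1·0=18≤40, objective 27.
(p,q)=(2,1): 3·2+3·1=9≤10, 6·2+1·1=13≤40, objective 24.
(p,q)=(2,0): 3·2+3·0=6≤10, 6·2+1·0=12≤40, objective 18.
Maximum is 27 at (p,q)=(3,0).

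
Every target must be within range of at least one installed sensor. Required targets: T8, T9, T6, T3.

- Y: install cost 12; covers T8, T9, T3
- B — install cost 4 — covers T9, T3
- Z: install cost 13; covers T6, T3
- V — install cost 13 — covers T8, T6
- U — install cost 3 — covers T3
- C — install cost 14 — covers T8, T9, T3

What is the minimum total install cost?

17

Choose B and V: together they cover T8, T9, T6, T3 — every target.
Total install cost: 4 + 13 = 17.
No cover costs less than 17.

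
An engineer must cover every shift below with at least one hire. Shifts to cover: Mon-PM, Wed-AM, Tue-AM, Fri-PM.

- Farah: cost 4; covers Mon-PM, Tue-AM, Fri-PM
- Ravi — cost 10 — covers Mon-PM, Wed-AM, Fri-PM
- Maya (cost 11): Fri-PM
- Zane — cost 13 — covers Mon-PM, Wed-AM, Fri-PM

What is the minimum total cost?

14

Choose Farah and Ravi: together they cover Mon-PM, Wed-AM, Tue-AM, Fri-PM — every shift.
Total cost: 4 + 10 = 14.
No cover costs less than 14.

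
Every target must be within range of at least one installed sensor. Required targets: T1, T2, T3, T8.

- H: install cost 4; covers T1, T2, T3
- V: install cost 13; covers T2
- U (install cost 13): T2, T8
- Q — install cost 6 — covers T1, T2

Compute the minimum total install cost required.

17

This is a weighted set-cover instance.
Choose H and U: together they cover T1, T2, T3, T8 — every target.
Total install cost: 4 + 13 = 17.
No cover costs less than 17.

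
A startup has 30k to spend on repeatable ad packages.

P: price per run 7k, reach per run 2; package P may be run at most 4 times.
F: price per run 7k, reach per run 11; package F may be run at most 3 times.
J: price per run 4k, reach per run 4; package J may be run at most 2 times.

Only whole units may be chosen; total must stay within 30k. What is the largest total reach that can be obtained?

41

This is a bounded integer knapsack.
3×F and 1×J: price 25 ≤ 30, reach 3·11 + 1·4 = 37.
3×F and 2×J: price 29 ≤ 30, reach 3·11 + 2·4 = 41.
Best is 41.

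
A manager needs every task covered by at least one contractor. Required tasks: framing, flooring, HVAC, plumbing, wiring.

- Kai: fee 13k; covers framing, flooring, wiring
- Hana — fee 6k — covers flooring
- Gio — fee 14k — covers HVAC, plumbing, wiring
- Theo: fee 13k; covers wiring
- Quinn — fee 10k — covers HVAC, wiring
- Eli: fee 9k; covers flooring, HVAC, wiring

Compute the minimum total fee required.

27

This is a weighted set-cover instance.
The greedy cost-per-new-task heuristic would pick Eli, Kai, and Gio for 36, but a cheaper cover exists.
Choose Kai and Gio: together they cover framing, flooring, HVAC, plumbing, wiring — every task.
Total fee: 13 + 14 = 27.
No cover costs less than 27.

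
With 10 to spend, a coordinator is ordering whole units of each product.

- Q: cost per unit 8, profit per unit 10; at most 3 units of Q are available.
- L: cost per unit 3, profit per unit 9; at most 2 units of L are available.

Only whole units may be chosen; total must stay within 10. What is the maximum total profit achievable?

This is a bounded integer knapsack.
2×L: cost 6 ≤ 10, profit 2·9 = 18.
1×Q: cost 8 ≤ 10, profit 1·10 = 10.
Best is 18.

18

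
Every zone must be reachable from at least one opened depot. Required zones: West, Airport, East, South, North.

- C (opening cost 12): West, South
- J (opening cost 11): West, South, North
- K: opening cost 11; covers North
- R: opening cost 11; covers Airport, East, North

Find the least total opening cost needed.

22

Choose J and R: together they cover West, Airport, East, South, North — every zone.
Total opening cost: 11 + 11 = 22.
No cover costs less than 22.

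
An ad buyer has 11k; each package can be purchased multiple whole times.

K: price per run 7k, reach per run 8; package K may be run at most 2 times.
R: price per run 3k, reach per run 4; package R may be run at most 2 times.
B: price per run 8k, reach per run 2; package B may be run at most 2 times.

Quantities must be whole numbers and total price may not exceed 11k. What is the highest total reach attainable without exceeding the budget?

12

Take 1×K and 1×R: price 10 ≤ 11, reach 1·8 + 1·4 = 12.
No other integer combination yields more.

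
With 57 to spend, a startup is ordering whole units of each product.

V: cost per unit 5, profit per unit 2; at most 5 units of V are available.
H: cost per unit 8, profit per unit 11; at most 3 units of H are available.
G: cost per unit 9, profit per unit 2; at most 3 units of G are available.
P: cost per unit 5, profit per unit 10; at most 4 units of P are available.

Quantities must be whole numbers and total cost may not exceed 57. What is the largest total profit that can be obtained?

This is a bounded integer knapsack.
Take 2×V, 3×H, and 4×P: cost 54 ≤ 57, profit 2·2 + 3·11 + 4·10 = 77.
P has the best ratio (10/5) and is taken to its limit of 4; remaining capacity is filled optimally with the others.

77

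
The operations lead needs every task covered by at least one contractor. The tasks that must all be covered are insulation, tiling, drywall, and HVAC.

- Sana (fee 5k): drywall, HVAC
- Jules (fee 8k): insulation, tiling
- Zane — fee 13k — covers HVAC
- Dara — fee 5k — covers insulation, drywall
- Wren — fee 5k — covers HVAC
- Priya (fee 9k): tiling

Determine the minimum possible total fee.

13

Choose Sana and Jules: together they cover insulation, tiling, drywall, HVAC — every task.
Total fee: 5 + 8 = 13.
No cover costs less than 13.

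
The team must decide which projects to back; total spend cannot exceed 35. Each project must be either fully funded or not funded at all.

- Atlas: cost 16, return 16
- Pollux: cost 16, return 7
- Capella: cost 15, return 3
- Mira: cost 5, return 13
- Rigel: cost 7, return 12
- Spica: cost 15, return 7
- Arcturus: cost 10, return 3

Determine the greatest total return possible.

This is a 0-1 knapsack instance.
Allowing fractional choices, the relaxed optimum would be about 44.3, but projects are indivisible.
Atlas + Mira + Rigel: cost 16 + 5 + 7 = 28 ≤ 35, return 16 + 13 + 12 = 41.
Pollux + Mira + Rigel: cost 16 + 5 + 7 = 28 ≤ 35, return 7 + 13 + 12 = 32.
Mira + Rigel + Spica: cost 5 + 7 + 15 = 27 ≤ 35, return 13 + 12 + 7 = 32.
Best is Atlas, Mira, and Rigel with total return 41.

41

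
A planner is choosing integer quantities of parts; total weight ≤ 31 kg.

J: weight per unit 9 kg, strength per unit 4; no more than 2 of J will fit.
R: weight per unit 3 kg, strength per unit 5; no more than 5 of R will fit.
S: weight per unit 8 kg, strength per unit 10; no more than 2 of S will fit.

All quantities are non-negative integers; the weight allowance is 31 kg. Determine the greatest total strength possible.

45

5×R and 2×S: weight 31 ≤ 31, strength 5·5 + 2·10 = 45.
4×R and 2×S: weight 28 ≤ 31, strength 4·5 + 2·10 = 40.
Best is 45.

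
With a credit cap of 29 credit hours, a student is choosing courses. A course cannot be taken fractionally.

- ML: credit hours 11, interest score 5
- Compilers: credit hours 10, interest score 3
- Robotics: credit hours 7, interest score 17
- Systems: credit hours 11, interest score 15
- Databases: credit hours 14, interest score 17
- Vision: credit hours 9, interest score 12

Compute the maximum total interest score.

44

Allowing fractional choices, the relaxed optimum would be about 46.4, but courses are indivisible.
Robotics + Systems + Vision: credit hours 7 + 11 + 9 = 27 ≤ 29, interest score 17 + 15 + 12 = 44.
ML + Robotics + Systems: credit hours 11 + 7 + 11 = 29 ≤ 29, interest score 5 + 17 + 15 = 37.
Best is Robotics, Systems, and Vision with total interest score 44.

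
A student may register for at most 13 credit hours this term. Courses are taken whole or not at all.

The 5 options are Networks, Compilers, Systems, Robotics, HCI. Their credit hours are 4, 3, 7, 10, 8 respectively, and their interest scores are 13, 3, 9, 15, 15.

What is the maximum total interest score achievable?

Take Networks and HCI: credit hours 4 + 8 = 12 ≤ 13, interest score 13 + 15 = 28.
No other feasible combination does better.

28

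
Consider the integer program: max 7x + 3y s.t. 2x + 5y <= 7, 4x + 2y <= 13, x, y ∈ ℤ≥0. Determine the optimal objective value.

21

(x,y)=(3,0): 2·3+5·0=6≤7, 4·3+2·0=12≤13, objective 21.
(x,y)=(2,0): 2·2+5·0=4≤7, 4·2+2·0=8≤13, objective 14.
No feasible integer point exceeds 21.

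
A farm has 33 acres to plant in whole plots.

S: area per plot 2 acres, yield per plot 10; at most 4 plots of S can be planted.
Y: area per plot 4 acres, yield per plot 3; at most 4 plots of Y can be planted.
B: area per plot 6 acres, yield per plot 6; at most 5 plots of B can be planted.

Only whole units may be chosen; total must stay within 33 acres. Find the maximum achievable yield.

64

4×S and 4×B: area 32 ≤ 33, yield 4·10 + 4·6 = 64.
4×S, 1×Y, and 3×B: area 30 ≤ 33, yield 4·10 + 1·3 + 3·6 = 61.
Best is 64.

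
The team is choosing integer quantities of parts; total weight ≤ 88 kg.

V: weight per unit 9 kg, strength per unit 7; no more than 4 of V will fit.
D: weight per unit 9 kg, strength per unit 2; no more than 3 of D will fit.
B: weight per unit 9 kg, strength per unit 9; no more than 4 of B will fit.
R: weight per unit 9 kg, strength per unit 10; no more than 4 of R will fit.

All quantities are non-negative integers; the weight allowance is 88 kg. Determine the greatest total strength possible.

R has the best ratio (10/9); taking only R gives at most 4×10 = 40 (stopped by the supply cap of 4).
Mixing does better — 1×V, 4×B, and 4×R: weight 81 ≤ 88, strength 1·7 + 4·9 + 4·10 = 83.

83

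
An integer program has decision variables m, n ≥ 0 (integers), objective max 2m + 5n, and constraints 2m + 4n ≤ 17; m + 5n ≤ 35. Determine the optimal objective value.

20

The continuous relaxation peaks at (0, 4.25) with value 21.25; rounding to a feasible lattice point costs some objective.
(m,n)=(0,4): 2·0+4·4=16≤17, 1·0+5·4=20≤35, objective 20.
(m,n)=(1,3): 2·1+4·3=14≤17, 1·1+5·3=16≤35, objective 17.
(m,n)=(0,3): 2·0+4·3=12≤17, 1·0+5·3=15≤35, objective 15.
The best lattice point is (0,4), giving 20.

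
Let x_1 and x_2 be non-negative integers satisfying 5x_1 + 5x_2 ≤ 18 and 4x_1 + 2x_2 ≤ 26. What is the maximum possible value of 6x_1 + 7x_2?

(x_1,x_2)=(0,3) is feasible, giving 21.
(x_1,x_2)=(1,2) is feasible, giving 20.
No feasible integer point exceeds 21.

21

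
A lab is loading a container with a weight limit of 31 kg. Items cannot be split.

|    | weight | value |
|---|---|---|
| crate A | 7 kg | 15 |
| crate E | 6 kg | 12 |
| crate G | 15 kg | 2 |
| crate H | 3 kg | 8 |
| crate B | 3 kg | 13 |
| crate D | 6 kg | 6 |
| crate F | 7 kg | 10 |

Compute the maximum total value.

crate A + crate E + crate H + crate B + crate F: weight 7 + 6 + 3 + 3 + 7 = 26 ≤ 31, value 15 + 12 + 8 + 13 + 10 = 58.
crate A + crate E + crate B + crate D + crate F: weight 7 + 6 + 3 + 6 + 7 = 29 ≤ 31, value 15 + 12 + 13 + 6 + 10 = 56.
Best is crate A, crate E, crate H, crate B, and crate F with total value 58.

58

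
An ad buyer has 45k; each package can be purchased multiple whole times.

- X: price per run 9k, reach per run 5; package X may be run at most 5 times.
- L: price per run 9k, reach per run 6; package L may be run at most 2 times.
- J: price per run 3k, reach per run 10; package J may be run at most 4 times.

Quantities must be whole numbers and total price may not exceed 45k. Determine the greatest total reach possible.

This is a bounded integer knapsack.
J has the best ratio (10/3); taking only J gives at most 4×10 = 40 (stopped by the supply cap of 4).
Mixing does better — 1×X, 2×L, and 4×J: price 39 ≤ 45, reach 1·5 + 2·6 + 4·10 = 57.

57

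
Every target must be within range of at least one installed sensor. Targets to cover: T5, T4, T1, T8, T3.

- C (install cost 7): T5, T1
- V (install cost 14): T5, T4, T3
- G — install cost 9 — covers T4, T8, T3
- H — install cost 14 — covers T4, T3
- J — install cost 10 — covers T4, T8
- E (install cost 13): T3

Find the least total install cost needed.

Choose C and G: together they cover T5, T4, T1, T8, T3 — every target.
Total install cost: 7 + 9 = 16.
No cover costs less than 16.

16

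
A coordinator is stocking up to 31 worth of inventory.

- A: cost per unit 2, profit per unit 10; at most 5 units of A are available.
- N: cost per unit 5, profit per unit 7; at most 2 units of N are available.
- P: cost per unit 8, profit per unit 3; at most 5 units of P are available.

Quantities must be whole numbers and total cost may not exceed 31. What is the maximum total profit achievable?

67

This is a bounded integer knapsack.
A has the best ratio (10/2); taking only A gives at most 5×10 = 50 (stopped by the supply cap of 5).
Mixing does better — 5×A, 2×N, and 1×P: cost 28 ≤ 31, profit 5·10 + 2·7 + 1·3 = 67.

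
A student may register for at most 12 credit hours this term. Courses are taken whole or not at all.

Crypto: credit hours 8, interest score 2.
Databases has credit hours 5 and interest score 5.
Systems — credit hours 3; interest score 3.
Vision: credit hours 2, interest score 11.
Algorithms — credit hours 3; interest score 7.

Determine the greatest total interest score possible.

23

Allowing fractional choices, the relaxed optimum would be about 25.0, but courses are indivisible.
Databases + Vision + Algorithms: credit hours 5 + 2 + 3 = 10 ≤ 12, interest score 5 + 11 + 7 = 23.
Systems + Vision + Algorithms: credit hours 3 + 2 + 3 = 8 ≤ 12, interest score 3 + 11 + 7 = 21.
Databases + Systems + Vision: credit hours 5 + 3 + 2 = 10 ≤ 12, interest score 5 + 3 + 11 = 19.
Best is Databases, Vision, and Algorithms with total interest score 23.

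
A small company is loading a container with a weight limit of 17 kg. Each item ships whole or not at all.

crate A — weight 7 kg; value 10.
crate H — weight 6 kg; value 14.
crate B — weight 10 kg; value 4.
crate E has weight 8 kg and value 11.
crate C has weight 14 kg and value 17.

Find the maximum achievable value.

This is an integer program with binary decision variables.
Allowing fractional choices, the relaxed optimum would be about 29.5, but items are indivisible.
crate H + crate E: weight 6 + 8 = 14 ≤ 17, value 14 + 11 = 25.
crate A + crate H: weight 7 + 6 = 13 ≤ 17, value 10 + 14 = 24.
Best is crate H and crate E with total value 25.

25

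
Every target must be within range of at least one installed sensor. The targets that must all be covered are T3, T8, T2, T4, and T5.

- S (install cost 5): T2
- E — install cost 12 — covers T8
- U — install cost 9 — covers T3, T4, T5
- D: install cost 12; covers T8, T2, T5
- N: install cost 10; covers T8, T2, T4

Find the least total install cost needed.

The greedy cost-per-new-target heuristic would pick U, S, and N for 24, but a cheaper cover exists.
Choose U and N: together they cover T3, T8, T2, T4, T5 — every target.
Total install cost: 9 + 10 = 19.
No cover costs less than 19.

19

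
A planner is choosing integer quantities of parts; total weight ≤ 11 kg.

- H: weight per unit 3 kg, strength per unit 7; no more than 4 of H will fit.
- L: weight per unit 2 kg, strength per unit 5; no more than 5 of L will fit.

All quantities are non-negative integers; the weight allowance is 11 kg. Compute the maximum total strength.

27

This is a bounded integer knapsack.
Take 1×H and 4×L: weight 11 ≤ 11, strength 1·7 + 4·5 = 27.
No other integer combination yields more.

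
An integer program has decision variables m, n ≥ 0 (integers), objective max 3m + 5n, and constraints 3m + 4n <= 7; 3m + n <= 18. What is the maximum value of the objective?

8

(m,n)=(1,1): 3·1+4·1=7≤7, 3·1+1·1=4≤18, objective 8.
(m,n)=(2,0): 3·2+4·0=6≤7, 3·2+1·0=6≤18, objective 6.
(m,n)=(0,1): 3·0+4·1=4≤7, 3·0+1·1=1≤18, objective 5.
No feasible integer point exceeds 8.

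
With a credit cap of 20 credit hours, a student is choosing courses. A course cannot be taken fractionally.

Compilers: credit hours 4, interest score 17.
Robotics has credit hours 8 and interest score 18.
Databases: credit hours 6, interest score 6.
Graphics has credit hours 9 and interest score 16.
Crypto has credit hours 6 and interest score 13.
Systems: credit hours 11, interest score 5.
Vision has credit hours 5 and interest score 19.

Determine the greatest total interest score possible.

Treat it as a binary knapsack problem.
Take Compilers, Robotics, and Vision: credit hours 4 + 8 + 5 = 17 ≤ 20, interest score 17 + 18 + 19 = 54.
No other feasible combination does better.

54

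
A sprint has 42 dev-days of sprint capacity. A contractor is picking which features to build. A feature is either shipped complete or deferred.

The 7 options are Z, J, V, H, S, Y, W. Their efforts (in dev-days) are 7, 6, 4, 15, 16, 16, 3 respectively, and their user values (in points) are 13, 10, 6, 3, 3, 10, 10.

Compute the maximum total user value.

Allowing fractional choices, the relaxed optimum would be about 50.2, but features are indivisible.
Z + J + Y + W: effort 7 + 6 + 16 + 3 = 32 ≤ 42, user value 13 + 10 + 10 + 10 = 43.
Z + J + V + H + W: effort 7 + 6 + 4 + 15 + 3 = 35 ≤ 42, user value 13 + 10 + 6 + 3 + 10 = 42.
Z + J + V + Y + W: effort 7 + 6 + 4 + 16 + 3 = 36 ≤ 42, user value 13 + 10 + 6 + 10 + 10 = 49.
Best is Z, J, V, Y, and W with total user value 49.

49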